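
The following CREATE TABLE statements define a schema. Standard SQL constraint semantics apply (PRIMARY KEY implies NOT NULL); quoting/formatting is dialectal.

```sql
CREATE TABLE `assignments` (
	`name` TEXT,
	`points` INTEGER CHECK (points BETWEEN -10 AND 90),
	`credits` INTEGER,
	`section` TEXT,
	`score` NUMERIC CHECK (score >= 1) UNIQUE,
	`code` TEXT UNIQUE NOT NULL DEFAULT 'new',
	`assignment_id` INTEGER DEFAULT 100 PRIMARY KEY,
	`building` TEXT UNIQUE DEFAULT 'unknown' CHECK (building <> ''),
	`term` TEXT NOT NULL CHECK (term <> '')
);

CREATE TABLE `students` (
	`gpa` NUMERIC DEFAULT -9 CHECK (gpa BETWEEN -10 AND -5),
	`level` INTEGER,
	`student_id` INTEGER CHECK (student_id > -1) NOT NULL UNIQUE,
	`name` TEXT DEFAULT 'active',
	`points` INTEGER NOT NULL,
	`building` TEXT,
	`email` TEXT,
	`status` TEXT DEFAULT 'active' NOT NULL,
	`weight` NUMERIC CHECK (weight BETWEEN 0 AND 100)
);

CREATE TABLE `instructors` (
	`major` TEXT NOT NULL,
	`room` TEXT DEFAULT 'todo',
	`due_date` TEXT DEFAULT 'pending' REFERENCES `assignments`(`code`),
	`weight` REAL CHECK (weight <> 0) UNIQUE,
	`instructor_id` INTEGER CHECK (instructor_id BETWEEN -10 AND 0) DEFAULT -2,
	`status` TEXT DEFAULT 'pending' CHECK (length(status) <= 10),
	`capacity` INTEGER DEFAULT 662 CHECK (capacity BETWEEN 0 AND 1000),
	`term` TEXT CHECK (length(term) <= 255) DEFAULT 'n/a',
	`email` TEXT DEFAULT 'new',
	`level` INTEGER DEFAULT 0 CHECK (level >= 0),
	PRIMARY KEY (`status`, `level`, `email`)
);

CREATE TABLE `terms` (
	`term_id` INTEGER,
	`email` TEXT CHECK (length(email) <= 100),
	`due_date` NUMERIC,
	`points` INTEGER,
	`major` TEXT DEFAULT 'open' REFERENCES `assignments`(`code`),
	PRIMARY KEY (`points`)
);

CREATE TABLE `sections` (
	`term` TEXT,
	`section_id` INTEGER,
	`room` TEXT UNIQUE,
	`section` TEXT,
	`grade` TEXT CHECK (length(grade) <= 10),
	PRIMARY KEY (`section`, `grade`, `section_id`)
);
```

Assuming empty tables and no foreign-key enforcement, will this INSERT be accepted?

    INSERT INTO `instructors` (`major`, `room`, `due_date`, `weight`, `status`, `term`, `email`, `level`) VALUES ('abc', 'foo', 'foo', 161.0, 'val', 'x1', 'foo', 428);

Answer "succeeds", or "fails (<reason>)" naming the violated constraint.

NOT NULL columns: email is supplied; level is supplied; major is supplied; status is supplied.
CHECK constraints: 161.0 satisfies (weight <> 0); 'val' satisfies (length(status) <= 10); 'x1' satisfies (length(term) <= 255); 428 satisfies (level >= 0).
No constraint is violated.

succeeds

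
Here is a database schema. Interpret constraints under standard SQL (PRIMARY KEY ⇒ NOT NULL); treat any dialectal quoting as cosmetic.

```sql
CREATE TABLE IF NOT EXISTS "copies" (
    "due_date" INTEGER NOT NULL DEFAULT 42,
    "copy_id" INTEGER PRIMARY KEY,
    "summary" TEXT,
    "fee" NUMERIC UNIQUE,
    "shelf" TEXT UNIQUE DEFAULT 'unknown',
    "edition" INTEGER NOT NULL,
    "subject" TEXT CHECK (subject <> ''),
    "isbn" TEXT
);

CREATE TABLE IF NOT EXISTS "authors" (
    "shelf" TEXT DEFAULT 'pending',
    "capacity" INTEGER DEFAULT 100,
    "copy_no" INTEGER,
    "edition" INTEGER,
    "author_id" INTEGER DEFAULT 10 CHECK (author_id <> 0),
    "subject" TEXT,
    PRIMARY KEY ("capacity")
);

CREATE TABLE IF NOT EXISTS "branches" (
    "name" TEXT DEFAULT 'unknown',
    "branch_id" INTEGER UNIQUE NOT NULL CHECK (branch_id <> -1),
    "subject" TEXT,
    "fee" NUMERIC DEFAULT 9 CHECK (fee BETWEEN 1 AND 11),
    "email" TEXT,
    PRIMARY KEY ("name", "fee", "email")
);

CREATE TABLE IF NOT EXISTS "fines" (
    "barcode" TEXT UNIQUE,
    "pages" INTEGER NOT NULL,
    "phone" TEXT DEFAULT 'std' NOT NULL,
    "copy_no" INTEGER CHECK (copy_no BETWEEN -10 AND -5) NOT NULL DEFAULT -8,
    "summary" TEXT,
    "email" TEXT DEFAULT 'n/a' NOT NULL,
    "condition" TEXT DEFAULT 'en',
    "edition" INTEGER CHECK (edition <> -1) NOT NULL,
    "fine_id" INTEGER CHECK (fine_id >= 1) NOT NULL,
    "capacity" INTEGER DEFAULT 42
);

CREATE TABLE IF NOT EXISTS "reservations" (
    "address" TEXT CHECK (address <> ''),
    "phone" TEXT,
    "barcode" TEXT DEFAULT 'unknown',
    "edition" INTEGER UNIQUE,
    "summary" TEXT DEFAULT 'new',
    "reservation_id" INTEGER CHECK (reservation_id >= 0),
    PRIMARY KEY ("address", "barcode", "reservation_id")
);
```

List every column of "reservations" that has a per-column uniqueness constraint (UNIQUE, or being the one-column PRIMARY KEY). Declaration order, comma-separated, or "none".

- address: part of a composite PRIMARY KEY — only the tuple is unique, not this column on its own.
- phone: no UNIQUE or single-column PK constraint.
- barcode: part of a composite PRIMARY KEY — only the tuple is unique, not this column on its own.
- edition: declared UNIQUE → unique.
- summary: no UNIQUE or single-column PK constraint.
- reservation_id: part of a composite PRIMARY KEY — only the tuple is unique, not this column on its own.

edition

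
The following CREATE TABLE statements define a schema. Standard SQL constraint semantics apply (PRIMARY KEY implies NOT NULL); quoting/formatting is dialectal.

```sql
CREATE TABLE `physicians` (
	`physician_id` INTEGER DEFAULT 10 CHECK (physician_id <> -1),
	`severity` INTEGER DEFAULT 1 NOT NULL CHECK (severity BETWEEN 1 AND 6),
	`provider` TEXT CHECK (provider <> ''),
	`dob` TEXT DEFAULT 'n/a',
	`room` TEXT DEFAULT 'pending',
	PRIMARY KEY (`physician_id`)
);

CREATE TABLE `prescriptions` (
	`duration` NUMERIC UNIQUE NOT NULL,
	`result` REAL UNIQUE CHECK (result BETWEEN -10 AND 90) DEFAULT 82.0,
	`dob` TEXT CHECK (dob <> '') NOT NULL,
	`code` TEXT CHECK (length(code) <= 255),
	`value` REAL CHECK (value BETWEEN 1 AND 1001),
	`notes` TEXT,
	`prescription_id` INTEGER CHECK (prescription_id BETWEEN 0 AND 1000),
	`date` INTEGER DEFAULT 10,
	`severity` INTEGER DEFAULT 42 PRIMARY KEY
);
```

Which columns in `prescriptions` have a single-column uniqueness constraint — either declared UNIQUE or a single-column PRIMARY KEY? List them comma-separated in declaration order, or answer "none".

duration, result, severity

- duration: declared UNIQUE → unique.
- result: declared UNIQUE → unique.
- dob: no UNIQUE or single-column PK constraint.
- code: no UNIQUE or single-column PK constraint.
- value: no UNIQUE or single-column PK constraint.
- notes: no UNIQUE or single-column PK constraint.
- prescription_id: no UNIQUE or single-column PK constraint.
- date: no UNIQUE or single-column PK constraint.
- severity: single-column PRIMARY KEY → unique.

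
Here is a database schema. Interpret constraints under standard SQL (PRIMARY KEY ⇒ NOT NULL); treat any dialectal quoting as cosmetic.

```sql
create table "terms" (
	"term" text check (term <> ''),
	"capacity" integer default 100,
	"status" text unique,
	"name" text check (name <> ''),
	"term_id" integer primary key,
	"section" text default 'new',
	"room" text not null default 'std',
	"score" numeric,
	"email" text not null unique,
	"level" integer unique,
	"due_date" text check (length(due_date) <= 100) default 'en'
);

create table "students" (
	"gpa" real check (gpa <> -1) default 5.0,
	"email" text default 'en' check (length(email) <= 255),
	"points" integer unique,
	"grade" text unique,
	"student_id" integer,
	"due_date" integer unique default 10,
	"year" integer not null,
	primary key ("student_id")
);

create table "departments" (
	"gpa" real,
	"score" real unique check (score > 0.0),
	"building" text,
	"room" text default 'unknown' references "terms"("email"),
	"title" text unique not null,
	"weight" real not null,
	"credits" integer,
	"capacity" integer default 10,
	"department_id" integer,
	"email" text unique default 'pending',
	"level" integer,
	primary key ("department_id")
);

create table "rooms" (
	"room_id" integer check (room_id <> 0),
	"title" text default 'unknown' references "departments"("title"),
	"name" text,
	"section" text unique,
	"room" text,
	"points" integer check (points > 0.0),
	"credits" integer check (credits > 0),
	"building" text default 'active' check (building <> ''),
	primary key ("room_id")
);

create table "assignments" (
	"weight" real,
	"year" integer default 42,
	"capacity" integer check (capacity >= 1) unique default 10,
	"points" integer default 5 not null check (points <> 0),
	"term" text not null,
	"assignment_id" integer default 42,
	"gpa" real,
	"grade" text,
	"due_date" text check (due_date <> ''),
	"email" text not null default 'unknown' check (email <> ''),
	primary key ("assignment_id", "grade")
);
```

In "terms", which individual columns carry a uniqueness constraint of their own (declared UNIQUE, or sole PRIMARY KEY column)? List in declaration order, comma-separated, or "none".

status, term_id, email, level

- term: no UNIQUE or single-column PK constraint.
- capacity: no UNIQUE or single-column PK constraint.
- status: declared UNIQUE → unique.
- name: no UNIQUE or single-column PK constraint.
- term_id: single-column PRIMARY KEY → unique.
- section: no UNIQUE or single-column PK constraint.
- room: no UNIQUE or single-column PK constraint.
- score: no UNIQUE or single-column PK constraint.
- email: declared UNIQUE → unique.
- level: declared UNIQUE → unique.
- due_date: no UNIQUE or single-column PK constraint.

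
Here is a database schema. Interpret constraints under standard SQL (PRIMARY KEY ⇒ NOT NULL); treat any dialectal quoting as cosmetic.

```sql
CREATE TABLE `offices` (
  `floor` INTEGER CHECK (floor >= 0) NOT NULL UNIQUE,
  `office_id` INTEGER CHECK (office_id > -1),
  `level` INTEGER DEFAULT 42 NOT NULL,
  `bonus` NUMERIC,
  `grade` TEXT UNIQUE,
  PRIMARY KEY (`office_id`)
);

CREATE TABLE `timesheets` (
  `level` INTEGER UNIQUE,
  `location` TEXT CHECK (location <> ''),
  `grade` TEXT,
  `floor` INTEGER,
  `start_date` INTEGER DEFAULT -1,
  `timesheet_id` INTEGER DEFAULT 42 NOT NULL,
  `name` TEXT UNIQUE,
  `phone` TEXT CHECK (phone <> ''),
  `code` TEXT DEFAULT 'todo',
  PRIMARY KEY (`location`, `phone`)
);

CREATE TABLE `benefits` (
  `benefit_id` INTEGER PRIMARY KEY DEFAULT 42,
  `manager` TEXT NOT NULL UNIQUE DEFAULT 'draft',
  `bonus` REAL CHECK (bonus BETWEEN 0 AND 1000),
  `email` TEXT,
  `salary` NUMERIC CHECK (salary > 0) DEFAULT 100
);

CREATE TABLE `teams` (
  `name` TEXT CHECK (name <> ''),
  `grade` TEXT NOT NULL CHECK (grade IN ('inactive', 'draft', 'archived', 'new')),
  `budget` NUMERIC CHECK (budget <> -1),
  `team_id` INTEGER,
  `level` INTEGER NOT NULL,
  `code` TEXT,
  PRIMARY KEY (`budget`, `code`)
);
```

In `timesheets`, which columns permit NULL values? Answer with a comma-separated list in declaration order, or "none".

level, grade, floor, start_date, name, code

- level: UNIQUE does not imply NOT NULL → nullable.
- location: part of the PRIMARY KEY, which implies NOT NULL → not nullable.
- grade: no NOT NULL constraint applies → nullable.
- floor: no NOT NULL constraint applies → nullable.
- start_date: DEFAULT only fills an omitted column; an explicit NULL is still allowed → nullable.
- timesheet_id: declared NOT NULL → not nullable.
- name: UNIQUE does not imply NOT NULL → nullable.
- phone: part of the PRIMARY KEY, which implies NOT NULL → not nullable.
- code: DEFAULT only fills an omitted column; an explicit NULL is still allowed → nullable.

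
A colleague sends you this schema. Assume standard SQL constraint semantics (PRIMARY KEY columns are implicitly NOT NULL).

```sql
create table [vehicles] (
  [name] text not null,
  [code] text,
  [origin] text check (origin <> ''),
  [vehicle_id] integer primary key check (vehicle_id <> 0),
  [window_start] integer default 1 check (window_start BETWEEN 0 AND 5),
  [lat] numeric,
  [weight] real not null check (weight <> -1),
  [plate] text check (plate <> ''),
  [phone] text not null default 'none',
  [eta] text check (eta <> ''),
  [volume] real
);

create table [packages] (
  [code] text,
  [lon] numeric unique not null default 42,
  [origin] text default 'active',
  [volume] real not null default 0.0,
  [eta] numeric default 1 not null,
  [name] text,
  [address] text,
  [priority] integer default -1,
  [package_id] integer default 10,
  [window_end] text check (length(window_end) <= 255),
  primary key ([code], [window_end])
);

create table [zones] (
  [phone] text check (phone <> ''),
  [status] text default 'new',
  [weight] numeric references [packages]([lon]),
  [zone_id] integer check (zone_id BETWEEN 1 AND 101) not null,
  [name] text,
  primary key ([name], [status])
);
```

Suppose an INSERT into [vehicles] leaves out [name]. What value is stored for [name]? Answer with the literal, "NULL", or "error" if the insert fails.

name has no DEFAULT clause.
Omitting it would insert NULL, but it is declared NOT NULL, so the INSERT fails.

error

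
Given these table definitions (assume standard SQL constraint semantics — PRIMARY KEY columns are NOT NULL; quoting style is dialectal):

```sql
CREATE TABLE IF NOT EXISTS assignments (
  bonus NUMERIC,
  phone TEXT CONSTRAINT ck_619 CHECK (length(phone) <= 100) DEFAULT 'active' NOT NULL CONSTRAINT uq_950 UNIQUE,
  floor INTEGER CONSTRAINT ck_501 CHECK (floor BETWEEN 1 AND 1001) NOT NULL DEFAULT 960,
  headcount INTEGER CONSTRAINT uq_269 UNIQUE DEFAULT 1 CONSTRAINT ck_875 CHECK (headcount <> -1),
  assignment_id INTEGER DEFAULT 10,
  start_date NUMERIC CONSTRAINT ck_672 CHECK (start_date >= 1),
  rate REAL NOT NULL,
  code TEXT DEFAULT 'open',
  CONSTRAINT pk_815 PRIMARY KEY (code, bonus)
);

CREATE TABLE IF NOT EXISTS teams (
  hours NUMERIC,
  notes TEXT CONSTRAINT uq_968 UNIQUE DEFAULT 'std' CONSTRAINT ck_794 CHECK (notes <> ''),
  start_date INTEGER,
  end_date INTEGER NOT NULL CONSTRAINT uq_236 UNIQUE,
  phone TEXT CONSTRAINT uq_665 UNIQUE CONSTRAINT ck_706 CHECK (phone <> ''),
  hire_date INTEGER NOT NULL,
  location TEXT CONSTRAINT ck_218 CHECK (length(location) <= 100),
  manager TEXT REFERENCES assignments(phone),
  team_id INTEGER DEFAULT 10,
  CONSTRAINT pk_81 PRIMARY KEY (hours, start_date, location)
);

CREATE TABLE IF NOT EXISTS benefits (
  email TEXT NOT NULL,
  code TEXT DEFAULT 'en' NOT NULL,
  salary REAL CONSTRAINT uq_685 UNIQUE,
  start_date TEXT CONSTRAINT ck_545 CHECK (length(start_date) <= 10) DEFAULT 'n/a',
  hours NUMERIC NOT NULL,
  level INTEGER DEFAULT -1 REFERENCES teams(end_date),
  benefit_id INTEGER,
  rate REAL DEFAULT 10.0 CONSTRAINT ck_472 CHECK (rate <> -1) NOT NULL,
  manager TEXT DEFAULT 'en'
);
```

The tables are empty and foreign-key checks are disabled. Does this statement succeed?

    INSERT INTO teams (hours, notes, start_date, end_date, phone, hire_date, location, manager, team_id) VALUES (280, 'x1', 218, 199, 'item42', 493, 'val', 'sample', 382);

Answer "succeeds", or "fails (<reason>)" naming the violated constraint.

NOT NULL columns: end_date is supplied; hire_date is supplied; hours is supplied; location is supplied; start_date is supplied.
CHECK constraints: 'x1' satisfies (notes <> ''); 'item42' satisfies (phone <> ''); 'val' satisfies (length(location) <= 100).
No constraint is violated.

succeeds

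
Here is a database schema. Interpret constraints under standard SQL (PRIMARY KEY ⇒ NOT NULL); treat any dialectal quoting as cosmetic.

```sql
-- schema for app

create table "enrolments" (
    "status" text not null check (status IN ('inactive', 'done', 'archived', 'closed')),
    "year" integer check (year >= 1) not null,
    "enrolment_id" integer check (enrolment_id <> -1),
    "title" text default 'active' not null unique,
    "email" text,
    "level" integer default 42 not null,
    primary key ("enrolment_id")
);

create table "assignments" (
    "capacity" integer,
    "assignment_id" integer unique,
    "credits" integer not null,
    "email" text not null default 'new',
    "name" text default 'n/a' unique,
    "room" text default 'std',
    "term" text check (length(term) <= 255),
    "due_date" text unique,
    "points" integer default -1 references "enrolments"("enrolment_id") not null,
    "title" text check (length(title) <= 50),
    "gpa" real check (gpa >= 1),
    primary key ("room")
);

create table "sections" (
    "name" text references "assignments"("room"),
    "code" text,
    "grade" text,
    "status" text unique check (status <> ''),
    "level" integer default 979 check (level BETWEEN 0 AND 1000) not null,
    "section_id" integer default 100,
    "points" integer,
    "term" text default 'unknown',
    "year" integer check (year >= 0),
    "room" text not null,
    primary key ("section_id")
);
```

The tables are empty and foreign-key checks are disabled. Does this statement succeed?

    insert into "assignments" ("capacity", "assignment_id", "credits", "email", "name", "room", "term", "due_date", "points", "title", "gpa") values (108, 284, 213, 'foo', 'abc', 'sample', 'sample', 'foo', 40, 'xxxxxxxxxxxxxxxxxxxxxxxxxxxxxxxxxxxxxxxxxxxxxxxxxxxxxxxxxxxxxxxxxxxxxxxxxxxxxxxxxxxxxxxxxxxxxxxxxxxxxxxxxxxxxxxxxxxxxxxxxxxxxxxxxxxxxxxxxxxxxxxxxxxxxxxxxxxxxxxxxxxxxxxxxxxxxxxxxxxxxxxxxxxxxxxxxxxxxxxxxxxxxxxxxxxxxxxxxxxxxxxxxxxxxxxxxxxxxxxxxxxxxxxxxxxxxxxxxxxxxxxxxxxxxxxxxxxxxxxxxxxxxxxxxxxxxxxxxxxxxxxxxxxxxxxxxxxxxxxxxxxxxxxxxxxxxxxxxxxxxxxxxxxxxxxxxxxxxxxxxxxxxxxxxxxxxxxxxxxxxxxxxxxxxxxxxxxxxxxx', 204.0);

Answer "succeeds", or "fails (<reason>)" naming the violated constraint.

fails (CHECK on title)

The value 'xxxxxxxxxxxxxxxxxxxxxxxxxxxxxxxxxxxxxxxxxxxxxxxxxxxxxxxxxxxxxxxxxxxxxxxxxxxxxxxxxxxxxxxxxxxxxxxxxxxxxxxxxxxxxxxxxxxxxxxxxxxxxxxxxxxxxxxxxxxxxxxxxxxxxxxxxxxxxxxxxxxxxxxxxxxxxxxxxxxxxxxxxxxxxxxxxxxxxxxxxxxxxxxxxxxxxxxxxxxxxxxxxxxxxxxxxxxxxxxxxxxxxxxxxxxxxxxxxxxxxxxxxxxxxxxxxxxxxxxxxxxxxxxxxxxxxxxxxxxxxxxxxxxxxxxxxxxxxxxxxxxxxxxxxxxxxxxxxxxxxxxxxxxxxxxxxxxxxxxxxxxxxxxxxxxxxxxxxxxxxxxxxxxxxxxxxxxxxxxx' for title violates CHECK (length(title) <= 50).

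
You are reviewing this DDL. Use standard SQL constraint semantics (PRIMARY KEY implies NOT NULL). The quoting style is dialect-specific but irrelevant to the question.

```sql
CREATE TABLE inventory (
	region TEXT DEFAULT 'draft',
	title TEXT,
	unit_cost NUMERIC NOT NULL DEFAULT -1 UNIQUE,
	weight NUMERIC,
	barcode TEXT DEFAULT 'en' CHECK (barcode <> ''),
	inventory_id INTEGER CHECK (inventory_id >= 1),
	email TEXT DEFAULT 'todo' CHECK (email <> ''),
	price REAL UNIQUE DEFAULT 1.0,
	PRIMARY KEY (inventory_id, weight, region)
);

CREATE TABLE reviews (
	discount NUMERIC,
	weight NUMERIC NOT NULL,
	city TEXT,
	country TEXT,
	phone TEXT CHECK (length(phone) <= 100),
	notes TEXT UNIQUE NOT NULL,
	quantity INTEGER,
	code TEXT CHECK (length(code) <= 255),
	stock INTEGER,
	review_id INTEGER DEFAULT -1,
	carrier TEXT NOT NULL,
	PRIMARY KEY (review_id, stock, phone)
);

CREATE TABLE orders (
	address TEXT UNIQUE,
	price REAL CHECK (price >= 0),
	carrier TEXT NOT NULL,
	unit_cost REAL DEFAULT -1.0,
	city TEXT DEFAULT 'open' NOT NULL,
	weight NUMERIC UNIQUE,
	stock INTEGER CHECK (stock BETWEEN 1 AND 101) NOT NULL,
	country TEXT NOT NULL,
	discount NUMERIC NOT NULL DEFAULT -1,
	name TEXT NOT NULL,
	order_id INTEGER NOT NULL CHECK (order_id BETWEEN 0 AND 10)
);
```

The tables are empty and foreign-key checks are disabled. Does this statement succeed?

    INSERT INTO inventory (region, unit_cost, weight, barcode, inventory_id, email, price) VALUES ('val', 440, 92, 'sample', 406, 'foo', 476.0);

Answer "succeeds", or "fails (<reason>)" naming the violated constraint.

succeeds

NOT NULL columns: inventory_id is supplied; region is supplied; unit_cost is supplied; weight is supplied.
CHECK constraints: 'sample' satisfies (barcode <> ''); 406 satisfies (inventory_id >= 1); 'foo' satisfies (email <> '').
No constraint is violated.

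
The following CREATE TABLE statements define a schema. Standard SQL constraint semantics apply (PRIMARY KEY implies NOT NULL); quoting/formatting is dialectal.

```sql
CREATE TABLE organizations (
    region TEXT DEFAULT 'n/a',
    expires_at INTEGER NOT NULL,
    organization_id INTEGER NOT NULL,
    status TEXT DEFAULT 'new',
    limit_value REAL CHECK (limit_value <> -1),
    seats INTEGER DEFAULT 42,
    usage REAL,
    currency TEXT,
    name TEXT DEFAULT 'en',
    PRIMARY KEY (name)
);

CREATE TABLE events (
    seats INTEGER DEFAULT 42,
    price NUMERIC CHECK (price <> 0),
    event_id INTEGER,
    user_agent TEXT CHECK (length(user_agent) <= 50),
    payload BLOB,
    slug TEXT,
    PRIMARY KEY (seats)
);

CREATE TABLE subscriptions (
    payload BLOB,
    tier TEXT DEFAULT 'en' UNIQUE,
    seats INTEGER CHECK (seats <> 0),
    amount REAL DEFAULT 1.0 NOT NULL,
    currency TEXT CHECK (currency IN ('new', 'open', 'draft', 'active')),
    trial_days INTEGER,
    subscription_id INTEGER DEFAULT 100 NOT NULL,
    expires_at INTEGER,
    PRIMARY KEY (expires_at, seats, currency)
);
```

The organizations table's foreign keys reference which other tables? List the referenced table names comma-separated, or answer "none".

No column in organizations has a REFERENCES clause.

none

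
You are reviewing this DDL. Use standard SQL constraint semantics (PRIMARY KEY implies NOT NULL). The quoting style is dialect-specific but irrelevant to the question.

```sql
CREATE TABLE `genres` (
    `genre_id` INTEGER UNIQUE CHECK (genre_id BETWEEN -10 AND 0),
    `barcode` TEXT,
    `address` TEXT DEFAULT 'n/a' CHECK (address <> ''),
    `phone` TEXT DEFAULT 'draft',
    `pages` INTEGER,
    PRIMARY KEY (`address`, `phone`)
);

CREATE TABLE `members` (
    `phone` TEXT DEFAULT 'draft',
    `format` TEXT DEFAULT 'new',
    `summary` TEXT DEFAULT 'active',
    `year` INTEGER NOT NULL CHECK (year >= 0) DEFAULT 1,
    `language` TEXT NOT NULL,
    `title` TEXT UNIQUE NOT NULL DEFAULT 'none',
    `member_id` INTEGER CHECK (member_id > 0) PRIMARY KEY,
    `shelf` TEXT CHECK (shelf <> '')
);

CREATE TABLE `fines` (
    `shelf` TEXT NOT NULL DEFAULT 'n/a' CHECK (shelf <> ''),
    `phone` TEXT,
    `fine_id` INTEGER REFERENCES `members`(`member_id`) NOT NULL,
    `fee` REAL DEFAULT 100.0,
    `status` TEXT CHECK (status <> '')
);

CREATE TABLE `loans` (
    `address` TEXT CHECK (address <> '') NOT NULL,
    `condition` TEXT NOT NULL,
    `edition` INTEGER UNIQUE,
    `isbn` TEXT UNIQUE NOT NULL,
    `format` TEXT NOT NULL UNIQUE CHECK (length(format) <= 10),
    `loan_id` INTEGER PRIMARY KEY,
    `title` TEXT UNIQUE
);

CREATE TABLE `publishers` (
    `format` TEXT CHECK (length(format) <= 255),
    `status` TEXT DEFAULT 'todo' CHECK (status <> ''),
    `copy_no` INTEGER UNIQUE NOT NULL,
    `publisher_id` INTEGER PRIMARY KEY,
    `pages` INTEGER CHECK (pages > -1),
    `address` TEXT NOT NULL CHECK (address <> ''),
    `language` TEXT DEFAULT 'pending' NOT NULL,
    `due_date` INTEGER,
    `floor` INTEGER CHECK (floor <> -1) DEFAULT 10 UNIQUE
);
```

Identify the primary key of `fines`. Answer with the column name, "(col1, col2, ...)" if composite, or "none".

none

No column is declared PRIMARY KEY inline, and there is no table-level PRIMARY KEY clause in fines.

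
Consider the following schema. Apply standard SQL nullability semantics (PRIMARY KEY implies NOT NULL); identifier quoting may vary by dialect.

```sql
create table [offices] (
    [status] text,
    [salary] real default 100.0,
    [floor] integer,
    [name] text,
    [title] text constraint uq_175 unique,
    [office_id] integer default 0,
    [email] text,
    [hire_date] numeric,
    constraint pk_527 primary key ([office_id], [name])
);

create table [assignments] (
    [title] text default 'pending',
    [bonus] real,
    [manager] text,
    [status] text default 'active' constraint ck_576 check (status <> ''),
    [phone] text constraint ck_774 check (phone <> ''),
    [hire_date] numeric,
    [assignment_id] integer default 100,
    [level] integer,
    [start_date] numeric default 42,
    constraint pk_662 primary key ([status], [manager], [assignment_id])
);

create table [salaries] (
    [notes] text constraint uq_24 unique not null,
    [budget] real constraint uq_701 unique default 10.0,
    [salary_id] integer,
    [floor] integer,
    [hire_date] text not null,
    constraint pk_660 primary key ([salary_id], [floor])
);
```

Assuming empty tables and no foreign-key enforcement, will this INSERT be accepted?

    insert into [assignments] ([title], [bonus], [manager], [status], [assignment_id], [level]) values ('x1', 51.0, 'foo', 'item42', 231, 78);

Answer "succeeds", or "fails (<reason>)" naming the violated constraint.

succeeds

NOT NULL columns: assignment_id is supplied; manager is supplied; status is supplied.
CHECK constraints: 'item42' satisfies (status <> '').
No constraint is violated.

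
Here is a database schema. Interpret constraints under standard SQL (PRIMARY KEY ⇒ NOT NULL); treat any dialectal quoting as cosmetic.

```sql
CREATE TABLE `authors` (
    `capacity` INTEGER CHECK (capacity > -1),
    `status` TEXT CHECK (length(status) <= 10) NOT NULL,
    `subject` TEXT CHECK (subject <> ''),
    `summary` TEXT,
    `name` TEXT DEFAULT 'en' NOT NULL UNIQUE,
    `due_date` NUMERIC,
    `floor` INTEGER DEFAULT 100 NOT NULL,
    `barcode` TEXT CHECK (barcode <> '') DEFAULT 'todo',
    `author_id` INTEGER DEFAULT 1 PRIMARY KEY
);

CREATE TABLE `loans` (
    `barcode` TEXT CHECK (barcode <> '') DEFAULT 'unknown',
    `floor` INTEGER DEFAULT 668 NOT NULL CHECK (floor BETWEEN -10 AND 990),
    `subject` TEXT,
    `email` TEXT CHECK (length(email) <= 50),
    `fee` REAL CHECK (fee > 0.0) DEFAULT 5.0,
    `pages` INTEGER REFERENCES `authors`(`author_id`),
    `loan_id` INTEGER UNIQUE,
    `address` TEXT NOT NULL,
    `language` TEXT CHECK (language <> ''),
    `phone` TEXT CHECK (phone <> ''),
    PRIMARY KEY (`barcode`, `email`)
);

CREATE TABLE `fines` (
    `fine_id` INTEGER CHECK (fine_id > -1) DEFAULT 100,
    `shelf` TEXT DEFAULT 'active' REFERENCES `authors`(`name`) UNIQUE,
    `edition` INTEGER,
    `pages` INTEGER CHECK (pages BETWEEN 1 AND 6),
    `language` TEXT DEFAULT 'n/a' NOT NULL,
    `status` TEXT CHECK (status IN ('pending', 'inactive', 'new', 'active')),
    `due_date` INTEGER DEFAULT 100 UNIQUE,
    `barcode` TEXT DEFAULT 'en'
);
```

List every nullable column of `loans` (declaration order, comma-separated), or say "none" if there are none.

- barcode: part of the PRIMARY KEY, which implies NOT NULL → not nullable.
- floor: declared NOT NULL → not nullable.
- subject: no NOT NULL constraint applies → nullable.
- email: part of the PRIMARY KEY, which implies NOT NULL → not nullable.
- fee: CHECK does not forbid NULL (a CHECK constraint passes when its expression is NULL) → nullable.
- pages: a foreign key column may be NULL unless separately constrained → nullable.
- loan_id: UNIQUE does not imply NOT NULL → nullable.
- address: declared NOT NULL → not nullable.
- language: CHECK does not forbid NULL (a CHECK constraint passes when its expression is NULL) → nullable.
- phone: CHECK does not forbid NULL (a CHECK constraint passes when its expression is NULL) → nullable.

subject, fee, pages, loan_id, language, phone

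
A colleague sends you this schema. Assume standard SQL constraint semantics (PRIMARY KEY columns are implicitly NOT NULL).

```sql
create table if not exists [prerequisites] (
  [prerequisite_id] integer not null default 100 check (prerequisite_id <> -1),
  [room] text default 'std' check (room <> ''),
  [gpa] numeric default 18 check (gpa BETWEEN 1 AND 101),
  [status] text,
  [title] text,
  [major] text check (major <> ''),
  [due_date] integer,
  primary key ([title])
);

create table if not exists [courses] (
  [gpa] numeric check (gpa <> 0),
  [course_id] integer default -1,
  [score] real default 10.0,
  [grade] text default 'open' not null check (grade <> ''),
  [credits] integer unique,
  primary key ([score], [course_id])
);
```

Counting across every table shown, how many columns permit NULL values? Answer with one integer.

7

prerequisites: 5 nullable (room, gpa, status, major, due_date — PK (title) and explicit NOT NULL columns excluded).
courses: 2 nullable (gpa, credits — PK (score, course_id) and explicit NOT NULL columns excluded).
Total: 5 + 2 = 7.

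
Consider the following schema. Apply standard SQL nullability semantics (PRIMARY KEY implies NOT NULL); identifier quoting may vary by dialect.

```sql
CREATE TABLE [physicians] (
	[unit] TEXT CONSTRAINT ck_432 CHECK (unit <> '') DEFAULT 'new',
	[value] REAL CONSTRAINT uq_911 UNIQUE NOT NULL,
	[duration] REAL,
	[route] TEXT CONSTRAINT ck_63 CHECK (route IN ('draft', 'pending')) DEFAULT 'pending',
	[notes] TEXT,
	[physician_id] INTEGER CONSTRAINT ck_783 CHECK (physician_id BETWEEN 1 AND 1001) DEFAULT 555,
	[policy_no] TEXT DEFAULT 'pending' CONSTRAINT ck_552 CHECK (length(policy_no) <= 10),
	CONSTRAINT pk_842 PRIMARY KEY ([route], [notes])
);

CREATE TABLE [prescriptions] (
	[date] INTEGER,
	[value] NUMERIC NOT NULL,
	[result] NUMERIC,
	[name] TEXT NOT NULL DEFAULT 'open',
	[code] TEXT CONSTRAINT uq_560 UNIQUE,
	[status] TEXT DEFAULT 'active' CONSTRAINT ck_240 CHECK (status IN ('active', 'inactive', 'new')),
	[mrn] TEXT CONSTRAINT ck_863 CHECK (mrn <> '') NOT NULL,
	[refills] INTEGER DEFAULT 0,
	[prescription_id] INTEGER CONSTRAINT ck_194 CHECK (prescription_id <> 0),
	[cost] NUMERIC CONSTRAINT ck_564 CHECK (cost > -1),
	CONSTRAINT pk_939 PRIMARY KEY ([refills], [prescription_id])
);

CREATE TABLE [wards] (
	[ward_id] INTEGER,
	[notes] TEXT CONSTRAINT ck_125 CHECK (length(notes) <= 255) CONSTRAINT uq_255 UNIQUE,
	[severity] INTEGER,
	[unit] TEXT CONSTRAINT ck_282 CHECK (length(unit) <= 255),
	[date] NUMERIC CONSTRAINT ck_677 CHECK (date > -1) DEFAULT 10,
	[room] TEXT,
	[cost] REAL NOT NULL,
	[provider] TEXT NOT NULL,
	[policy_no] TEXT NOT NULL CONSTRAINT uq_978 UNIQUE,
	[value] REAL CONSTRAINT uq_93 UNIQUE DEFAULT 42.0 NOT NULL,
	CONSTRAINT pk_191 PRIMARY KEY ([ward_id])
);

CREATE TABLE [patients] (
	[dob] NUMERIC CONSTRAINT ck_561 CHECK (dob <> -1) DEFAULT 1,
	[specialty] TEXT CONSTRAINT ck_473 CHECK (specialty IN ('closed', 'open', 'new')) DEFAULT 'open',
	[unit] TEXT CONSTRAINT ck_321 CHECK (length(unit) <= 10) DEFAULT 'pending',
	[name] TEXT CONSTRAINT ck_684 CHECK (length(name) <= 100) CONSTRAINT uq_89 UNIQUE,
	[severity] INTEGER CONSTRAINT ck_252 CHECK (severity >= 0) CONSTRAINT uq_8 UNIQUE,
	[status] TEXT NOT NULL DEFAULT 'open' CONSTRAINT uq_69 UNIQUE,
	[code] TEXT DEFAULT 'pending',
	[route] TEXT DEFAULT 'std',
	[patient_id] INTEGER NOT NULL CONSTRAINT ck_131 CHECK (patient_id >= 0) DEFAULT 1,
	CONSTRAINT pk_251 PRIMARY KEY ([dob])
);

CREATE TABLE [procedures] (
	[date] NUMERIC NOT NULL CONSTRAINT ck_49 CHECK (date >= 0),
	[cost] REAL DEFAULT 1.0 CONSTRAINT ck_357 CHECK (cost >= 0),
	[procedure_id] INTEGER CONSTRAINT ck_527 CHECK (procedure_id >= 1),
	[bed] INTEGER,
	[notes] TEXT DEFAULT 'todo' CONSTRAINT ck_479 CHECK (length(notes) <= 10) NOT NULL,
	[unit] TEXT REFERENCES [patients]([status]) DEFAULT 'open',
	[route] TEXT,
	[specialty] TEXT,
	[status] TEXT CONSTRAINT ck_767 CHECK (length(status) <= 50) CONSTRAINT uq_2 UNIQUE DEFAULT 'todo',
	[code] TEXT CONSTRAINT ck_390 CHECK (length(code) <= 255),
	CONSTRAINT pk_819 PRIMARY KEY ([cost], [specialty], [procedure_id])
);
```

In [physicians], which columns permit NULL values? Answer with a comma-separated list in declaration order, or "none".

- unit: CHECK does not forbid NULL (a CHECK constraint passes when its expression is NULL) → nullable.
- value: declared NOT NULL → not nullable.
- duration: no NOT NULL constraint applies → nullable.
- route: part of the PRIMARY KEY, which implies NOT NULL → not nullable.
- notes: part of the PRIMARY KEY, which implies NOT NULL → not nullable.
- physician_id: CHECK does not forbid NULL (a CHECK constraint passes when its expression is NULL) → nullable.
- policy_no: CHECK does not forbid NULL (a CHECK constraint passes when its expression is NULL) → nullable.

unit, duration, physician_id, policy_no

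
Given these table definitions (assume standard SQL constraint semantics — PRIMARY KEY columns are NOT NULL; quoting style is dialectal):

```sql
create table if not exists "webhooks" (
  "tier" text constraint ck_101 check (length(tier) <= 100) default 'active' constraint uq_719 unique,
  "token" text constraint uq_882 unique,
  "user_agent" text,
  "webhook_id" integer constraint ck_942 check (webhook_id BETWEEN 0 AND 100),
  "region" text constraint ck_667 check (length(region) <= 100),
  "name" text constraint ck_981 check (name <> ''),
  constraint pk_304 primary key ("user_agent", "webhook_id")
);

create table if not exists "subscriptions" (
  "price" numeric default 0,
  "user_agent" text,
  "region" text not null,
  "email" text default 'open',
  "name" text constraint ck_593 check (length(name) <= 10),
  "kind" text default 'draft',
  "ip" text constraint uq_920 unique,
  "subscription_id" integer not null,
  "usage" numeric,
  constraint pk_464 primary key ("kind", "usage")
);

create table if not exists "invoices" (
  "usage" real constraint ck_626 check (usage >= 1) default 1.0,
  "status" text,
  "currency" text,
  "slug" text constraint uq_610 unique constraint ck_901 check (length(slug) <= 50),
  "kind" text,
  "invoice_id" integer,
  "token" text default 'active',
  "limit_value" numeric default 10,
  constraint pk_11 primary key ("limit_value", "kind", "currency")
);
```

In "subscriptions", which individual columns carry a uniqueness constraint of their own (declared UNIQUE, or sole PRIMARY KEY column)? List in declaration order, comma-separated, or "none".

- price: no UNIQUE or single-column PK constraint.
- user_agent: no UNIQUE or single-column PK constraint.
- region: no UNIQUE or single-column PK constraint.
- email: no UNIQUE or single-column PK constraint.
- name: no UNIQUE or single-column PK constraint.
- kind: part of a composite PRIMARY KEY — only the tuple is unique, not this column on its own.
- ip: declared UNIQUE → unique.
- subscription_id: no UNIQUE or single-column PK constraint.
- usage: part of a composite PRIMARY KEY — only the tuple is unique, not this column on its own.

ip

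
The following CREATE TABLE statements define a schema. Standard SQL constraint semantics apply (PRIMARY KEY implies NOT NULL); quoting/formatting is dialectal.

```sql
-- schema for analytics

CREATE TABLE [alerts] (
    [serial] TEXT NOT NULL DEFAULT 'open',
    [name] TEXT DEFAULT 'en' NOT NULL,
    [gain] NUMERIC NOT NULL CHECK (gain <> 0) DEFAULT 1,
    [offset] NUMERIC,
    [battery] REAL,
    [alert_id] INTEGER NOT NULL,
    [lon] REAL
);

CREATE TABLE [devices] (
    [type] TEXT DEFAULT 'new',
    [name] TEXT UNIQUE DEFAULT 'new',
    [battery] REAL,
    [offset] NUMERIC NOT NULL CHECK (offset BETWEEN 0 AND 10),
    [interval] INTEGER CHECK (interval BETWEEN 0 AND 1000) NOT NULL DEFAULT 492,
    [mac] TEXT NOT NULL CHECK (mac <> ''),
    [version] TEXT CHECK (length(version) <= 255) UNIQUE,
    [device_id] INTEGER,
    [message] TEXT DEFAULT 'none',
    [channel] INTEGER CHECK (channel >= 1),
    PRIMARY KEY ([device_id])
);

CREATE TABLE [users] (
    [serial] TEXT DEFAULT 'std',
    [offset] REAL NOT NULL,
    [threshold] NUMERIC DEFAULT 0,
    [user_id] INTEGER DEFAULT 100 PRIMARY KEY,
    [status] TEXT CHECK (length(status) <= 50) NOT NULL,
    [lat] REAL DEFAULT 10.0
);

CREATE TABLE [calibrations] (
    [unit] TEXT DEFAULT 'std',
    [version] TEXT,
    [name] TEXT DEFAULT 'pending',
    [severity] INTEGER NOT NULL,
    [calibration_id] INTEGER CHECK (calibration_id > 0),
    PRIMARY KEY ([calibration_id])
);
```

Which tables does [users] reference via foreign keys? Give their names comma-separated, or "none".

No column in users has a REFERENCES clause.

none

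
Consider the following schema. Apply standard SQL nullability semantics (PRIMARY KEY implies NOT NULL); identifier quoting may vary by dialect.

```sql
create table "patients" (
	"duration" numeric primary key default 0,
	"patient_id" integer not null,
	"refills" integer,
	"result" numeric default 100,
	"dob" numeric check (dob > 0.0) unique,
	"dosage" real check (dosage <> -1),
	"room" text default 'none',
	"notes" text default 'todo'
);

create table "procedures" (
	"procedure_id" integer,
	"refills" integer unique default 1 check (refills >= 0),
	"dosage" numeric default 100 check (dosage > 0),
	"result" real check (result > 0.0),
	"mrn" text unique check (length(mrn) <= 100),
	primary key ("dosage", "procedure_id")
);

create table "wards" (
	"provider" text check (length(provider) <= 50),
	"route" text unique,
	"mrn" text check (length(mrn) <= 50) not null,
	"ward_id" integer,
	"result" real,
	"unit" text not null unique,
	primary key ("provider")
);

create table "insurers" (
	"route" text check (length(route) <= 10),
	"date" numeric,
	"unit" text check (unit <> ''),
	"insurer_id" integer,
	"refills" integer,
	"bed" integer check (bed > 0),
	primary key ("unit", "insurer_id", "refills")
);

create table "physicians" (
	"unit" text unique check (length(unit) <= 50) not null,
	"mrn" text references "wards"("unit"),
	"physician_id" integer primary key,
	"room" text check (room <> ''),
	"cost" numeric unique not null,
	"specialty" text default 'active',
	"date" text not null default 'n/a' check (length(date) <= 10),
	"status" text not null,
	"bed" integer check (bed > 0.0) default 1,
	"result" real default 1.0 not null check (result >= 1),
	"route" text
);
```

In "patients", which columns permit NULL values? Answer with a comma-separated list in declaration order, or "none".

refills, result, dob, dosage, room, notes

- duration: part of the PRIMARY KEY, which implies NOT NULL → not nullable.
- patient_id: declared NOT NULL → not nullable.
- refills: no NOT NULL constraint applies → nullable.
- result: DEFAULT only fills an omitted column; an explicit NULL is still allowed → nullable.
- dob: CHECK does not forbid NULL (a CHECK constraint passes when its expression is NULL) → nullable.
- dosage: CHECK does not forbid NULL (a CHECK constraint passes when its expression is NULL) → nullable.
- room: DEFAULT only fills an omitted column; an explicit NULL is still allowed → nullable.
- notes: DEFAULT only fills an omitted column; an explicit NULL is still allowed → nullable.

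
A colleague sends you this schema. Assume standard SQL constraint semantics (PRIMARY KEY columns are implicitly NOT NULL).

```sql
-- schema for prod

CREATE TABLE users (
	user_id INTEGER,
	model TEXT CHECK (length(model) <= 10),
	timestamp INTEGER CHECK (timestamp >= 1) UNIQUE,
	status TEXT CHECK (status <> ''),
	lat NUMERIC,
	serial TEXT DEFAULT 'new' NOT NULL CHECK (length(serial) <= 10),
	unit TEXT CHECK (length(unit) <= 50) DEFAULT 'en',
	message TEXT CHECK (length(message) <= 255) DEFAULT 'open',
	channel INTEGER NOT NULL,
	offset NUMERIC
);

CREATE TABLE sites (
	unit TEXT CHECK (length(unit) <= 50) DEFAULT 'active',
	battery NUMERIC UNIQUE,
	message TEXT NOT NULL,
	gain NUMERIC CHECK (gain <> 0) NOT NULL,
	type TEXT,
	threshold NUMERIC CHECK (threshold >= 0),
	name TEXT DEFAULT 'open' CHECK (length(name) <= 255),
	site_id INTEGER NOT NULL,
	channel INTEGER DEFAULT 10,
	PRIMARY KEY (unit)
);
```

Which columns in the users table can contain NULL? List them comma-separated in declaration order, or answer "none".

- user_id: no NOT NULL constraint applies → nullable.
- model: CHECK does not forbid NULL (a CHECK constraint passes when its expression is NULL) → nullable.
- timestamp: CHECK does not forbid NULL (a CHECK constraint passes when its expression is NULL) → nullable.
- status: CHECK does not forbid NULL (a CHECK constraint passes when its expression is NULL) → nullable.
- lat: no NOT NULL constraint applies → nullable.
- serial: declared NOT NULL → not nullable.
- unit: CHECK does not forbid NULL (a CHECK constraint passes when its expression is NULL) → nullable.
- message: CHECK does not forbid NULL (a CHECK constraint passes when its expression is NULL) → nullable.
- channel: declared NOT NULL → not nullable.
- offset: no NOT NULL constraint applies → nullable.

user_id, model, timestamp, status, lat, unit, message, offset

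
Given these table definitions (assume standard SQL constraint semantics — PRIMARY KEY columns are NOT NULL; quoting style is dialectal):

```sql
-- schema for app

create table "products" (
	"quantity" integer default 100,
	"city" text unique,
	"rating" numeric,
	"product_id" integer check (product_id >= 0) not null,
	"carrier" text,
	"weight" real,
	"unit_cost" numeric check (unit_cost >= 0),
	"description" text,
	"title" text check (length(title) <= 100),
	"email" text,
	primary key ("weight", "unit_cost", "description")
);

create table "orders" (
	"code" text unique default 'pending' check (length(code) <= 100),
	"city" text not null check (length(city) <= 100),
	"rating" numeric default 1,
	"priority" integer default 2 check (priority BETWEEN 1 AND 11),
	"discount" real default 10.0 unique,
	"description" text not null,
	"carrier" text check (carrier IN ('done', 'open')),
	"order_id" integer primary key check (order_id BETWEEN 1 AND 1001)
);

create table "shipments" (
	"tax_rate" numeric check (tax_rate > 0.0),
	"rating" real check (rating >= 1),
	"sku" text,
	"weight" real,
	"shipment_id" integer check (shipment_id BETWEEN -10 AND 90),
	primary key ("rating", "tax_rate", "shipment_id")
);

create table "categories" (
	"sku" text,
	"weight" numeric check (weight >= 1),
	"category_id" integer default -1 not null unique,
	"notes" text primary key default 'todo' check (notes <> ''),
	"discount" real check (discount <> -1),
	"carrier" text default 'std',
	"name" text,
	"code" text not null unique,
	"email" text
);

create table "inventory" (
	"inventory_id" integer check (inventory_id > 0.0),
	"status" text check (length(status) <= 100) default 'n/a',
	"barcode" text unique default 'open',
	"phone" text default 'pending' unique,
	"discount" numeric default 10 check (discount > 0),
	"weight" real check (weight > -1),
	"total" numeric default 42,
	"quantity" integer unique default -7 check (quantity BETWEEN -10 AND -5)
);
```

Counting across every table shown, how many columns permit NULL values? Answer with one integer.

27

products: 6 nullable (quantity, city, rating, carrier, title, email — PK (weight, unit_cost, description) and explicit NOT NULL columns excluded).
orders: 5 nullable (code, rating, priority, discount, carrier — PK (order_id) and explicit NOT NULL columns excluded).
shipments: 2 nullable (sku, weight — PK (rating, tax_rate, shipment_id) and explicit NOT NULL columns excluded).
categories: 6 nullable (sku, weight, discount, carrier, name, email — PK (notes) and explicit NOT NULL columns excluded).
inventory: 8 nullable (inventory_id, status, barcode, phone, discount, weight, total, quantity — PK none and explicit NOT NULL columns excluded).
Total: 6 + 5 + 2 + 6 + 8 = 27.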